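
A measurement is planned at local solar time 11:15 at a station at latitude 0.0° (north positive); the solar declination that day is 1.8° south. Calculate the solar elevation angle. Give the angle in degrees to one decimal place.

Hour angle H = 15° × (11.25 − 12) = -11.25°.
With φ = 0.0°, δ = -1.8°, H = -11.25°: sin φ sin δ = 0.0000, cos φ cos δ cos H = 0.9803, so cos θ_z = 0.9803.
θ_z = arccos(0.9803) = 11.39°, so the elevation is 90° − 11.39° = 78.61°.

78.6°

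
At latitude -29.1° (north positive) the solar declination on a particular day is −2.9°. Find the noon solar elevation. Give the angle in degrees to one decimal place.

63.8°

At local solar noon the hour angle is zero, so the elevation is 90° − |φ − δ| = 90° − |-29.1° − (-2.9°)| = 90° − 26.2° = 63.8°.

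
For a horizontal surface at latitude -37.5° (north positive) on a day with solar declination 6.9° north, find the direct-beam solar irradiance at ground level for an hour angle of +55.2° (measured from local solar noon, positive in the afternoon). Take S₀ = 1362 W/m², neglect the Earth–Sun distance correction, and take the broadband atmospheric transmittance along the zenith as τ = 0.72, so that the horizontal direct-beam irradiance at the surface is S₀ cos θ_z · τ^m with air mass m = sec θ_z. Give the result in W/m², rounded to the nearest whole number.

cos θ_z = sin(-37.5°) sin(6.9°) + cos(-37.5°) cos(6.9°) cos(55.20°) = -0.0731 + 0.4495 = 0.3764.
Air mass m = 1/cos θ_z = 1/0.3764 = 2.657; τ^m = 0.72^2.657 = 0.4178.
Surface direct beam = 1362 × 0.3764 × 0.4178 = 214.19 W/m².

214 W/m²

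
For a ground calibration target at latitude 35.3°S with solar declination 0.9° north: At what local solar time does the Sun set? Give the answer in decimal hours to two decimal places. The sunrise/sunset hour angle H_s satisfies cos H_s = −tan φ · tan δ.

−tan φ tan δ = −(-0.7080)(0.0157) = 0.0111; H_s = arccos(0.0111) = 89.36°.
Sunset is at 12 + H_s/15 = 12 + 5.957 = 17.957 h local solar time.

17.96 h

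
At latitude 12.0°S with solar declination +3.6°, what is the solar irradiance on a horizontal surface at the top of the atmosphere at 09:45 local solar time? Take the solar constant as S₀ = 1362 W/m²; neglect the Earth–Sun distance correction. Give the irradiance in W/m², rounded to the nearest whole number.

Hour angle H = 15° × (9.75 − 12) = -33.75°.
With φ = -12.0°, δ = 3.6°, H = -33.75°: sin φ sin δ = -0.0131, cos φ cos δ cos H = 0.8117, so cos θ_z = 0.7986.
Top-of-atmosphere irradiance = S₀ cos θ_z = 1362 × 0.7986 = 1087.69 W/m².

1088 W/m²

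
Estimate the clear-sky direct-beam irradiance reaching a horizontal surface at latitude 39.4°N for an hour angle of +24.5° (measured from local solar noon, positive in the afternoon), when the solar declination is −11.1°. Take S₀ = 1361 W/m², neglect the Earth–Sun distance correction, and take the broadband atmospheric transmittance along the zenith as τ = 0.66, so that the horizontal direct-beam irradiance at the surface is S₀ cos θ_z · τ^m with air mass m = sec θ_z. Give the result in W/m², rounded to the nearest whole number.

372 W/m²

cos θ_z = sin φ sin δ + cos φ cos δ cos H = (0.6347)(-0.1925) + (0.7727)(0.9813)(0.9100) = 0.5678.
Air mass m = 1/cos θ_z = 1/0.5678 = 1.761; τ^m = 0.66^1.761 = 0.4811.
Surface direct beam = 1361 × 0.5678 × 0.4811 = 371.78 W/m².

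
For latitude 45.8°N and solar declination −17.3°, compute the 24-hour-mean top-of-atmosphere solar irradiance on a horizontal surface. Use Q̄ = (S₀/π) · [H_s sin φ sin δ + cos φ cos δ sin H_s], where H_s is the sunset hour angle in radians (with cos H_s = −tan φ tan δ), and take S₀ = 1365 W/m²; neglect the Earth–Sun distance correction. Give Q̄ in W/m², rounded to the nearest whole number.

159 W/m²

cos H_s = −tan(45.8°) · tan(-17.3°) = 0.3203, so H_s = arccos(0.3203) = 71.32°. In radians, H_s = 1.2448.
H_s sin φ sin δ = 1.2448 × 0.7169 × -0.2974 = -0.2654.
cos φ cos δ sin H_s = 0.6972 × 0.9548 × 0.9473 = 0.6306.
Q̄ = (1365/π) × (-0.2654 + 0.6306) = 434.49 × 0.3652 = 158.68 W/m².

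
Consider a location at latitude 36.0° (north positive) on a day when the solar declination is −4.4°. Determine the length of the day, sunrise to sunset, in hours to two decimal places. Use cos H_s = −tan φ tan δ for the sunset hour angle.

11.57 hours

cos H_s = −tan(36.0°) · tan(-4.4°) = 0.0559, so H_s = arccos(0.0559) = 86.80°.
Day length = 2 H_s / 15° h⁻¹ = 173.60° / 15 = 11.573 h.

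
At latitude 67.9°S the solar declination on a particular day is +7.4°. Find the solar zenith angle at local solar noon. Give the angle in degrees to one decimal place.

75.3°

At local solar noon the hour angle is zero, so the zenith angle is |φ − δ| = |-67.9° − (7.4°)| = 75.3°.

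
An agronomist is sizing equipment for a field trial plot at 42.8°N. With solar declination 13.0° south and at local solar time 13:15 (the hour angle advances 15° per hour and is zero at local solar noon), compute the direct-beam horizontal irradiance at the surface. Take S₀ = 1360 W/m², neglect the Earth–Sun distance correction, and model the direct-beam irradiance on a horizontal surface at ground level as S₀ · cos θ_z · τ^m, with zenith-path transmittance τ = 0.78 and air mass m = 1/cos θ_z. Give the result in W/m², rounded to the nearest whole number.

444 W/m²

Hour angle H = 15° × (13.25 − 12) = 18.75°.
With φ = 42.8°, δ = -13.0°, H = 18.75°: sin φ sin δ = -0.1528, cos φ cos δ cos H = 0.6770, so cos θ_z = 0.5242.
Air mass m = 1/cos θ_z = 1/0.5242 = 1.908; τ^m = 0.78^1.908 = 0.6225.
Surface direct beam = 1360 × 0.5242 × 0.6225 = 443.79 W/m².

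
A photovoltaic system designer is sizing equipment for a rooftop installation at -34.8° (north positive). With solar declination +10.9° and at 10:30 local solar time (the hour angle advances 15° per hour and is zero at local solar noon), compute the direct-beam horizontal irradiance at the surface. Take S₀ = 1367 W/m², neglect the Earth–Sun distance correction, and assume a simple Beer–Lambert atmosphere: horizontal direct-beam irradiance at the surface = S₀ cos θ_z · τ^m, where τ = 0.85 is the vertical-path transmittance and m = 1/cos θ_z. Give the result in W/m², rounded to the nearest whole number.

675 W/m²

Hour angle H = 15° × (10.5 − 12) = -22.50°.
With φ = -34.8°, δ = 10.9°, H = -22.50°: sin φ sin δ = -0.1079, cos φ cos δ cos H = 0.7450, so cos θ_z = 0.6371.
Air mass m = 1/cos θ_z = 1/0.6371 = 1.570; τ^m = 0.85^1.570 = 0.7748.
Surface direct beam = 1367 × 0.6371 × 0.7748 = 674.79 W/m².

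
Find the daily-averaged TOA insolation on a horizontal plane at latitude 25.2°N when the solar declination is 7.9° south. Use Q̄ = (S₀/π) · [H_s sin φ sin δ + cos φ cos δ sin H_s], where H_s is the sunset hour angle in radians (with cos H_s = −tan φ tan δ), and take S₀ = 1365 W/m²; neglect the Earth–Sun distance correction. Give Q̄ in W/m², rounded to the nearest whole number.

350 W/m²

The sunset hour angle satisfies cos H_s = −tan φ tan δ = 0.0653, giving H_s = 86.26°. In radians, H_s = 1.5055.
H_s sin φ sin δ = 1.5055 × 0.4258 × -0.1374 = -0.0881.
cos φ cos δ sin H_s = 0.9048 × 0.9905 × 0.9979 = 0.8943.
Q̄ = (1365/π) × (-0.0881 + 0.8943) = 434.49 × 0.8062 = 350.29 W/m².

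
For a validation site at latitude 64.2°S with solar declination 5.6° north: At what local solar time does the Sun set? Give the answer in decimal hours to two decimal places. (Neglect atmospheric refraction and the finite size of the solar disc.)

17.22 h

cos H_s = −tan(-64.2°) · tan(5.6°) = 0.2028, so H_s = arccos(0.2028) = 78.30°.
Sunset is at 12 + H_s/15 = 12 + 5.220 = 17.220 h local solar time.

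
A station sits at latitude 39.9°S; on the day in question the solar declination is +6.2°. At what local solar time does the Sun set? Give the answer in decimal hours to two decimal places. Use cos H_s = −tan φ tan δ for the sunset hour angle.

The sunset hour angle satisfies cos H_s = −tan φ tan δ = 0.0908, giving H_s = 84.79°.
Sunset is at 12 + H_s/15 = 12 + 5.653 = 17.653 h local solar time.

17.65 h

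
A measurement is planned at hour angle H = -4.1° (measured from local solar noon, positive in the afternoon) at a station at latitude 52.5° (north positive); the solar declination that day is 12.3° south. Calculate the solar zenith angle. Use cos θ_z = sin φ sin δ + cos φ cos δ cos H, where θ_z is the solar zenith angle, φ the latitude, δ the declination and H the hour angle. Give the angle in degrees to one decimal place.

cos θ_z = sin φ sin δ + cos φ cos δ cos H = (0.7934)(-0.2130) + (0.6088)(0.9770)(0.9974) = 0.4243.
θ_z = arccos(0.4243) = 64.89°.

64.9°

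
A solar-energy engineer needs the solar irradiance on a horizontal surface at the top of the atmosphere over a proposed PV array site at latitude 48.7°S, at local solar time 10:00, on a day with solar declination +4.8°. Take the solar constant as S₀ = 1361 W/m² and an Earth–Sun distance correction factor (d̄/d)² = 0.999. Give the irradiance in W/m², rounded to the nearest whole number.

689 W/m²

Hour angle H = 15° × (10 − 12) = -30.00°.
With φ = -48.7°, δ = 4.8°, H = -30.00°: sin φ sin δ = -0.0629, cos φ cos δ cos H = 0.5696, so cos θ_z = 0.5067.
Top-of-atmosphere irradiance = S₀ (d̄/d)² cos θ_z = 1361 × 0.999 × 0.5067 = 688.93 W/m².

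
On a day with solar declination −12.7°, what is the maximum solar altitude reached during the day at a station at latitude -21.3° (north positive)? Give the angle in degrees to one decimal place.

81.4°

At local solar noon the hour angle is zero, so the elevation is 90° − |φ − δ| = 90° − |-21.3° − (-12.7°)| = 90° − 8.6° = 81.4°.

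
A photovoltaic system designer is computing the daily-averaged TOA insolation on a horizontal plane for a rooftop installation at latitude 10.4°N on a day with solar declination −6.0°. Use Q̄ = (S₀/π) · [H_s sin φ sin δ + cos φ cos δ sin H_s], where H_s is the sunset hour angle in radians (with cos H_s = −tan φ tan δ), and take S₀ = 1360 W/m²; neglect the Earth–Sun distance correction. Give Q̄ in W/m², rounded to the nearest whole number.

cos H_s = −tan(10.4°) · tan(-6.0°) = 0.0193, so H_s = arccos(0.0193) = 88.89°. In radians, H_s = 1.5514.
H_s sin φ sin δ = 1.5514 × 0.1805 × -0.1045 = -0.0293.
cos φ cos δ sin H_s = 0.9836 × 0.9945 × 0.9998 = 0.9780.
Q̄ = (1360/π) × (-0.0293 + 0.9780) = 432.90 × 0.9487 = 410.69 W/m².

411 W/m²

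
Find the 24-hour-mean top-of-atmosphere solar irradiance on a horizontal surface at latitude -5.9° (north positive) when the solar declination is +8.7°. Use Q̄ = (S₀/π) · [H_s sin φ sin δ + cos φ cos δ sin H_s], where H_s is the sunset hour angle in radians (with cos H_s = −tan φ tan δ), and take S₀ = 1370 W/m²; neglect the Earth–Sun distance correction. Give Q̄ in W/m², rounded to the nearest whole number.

−tan φ tan δ = −(-0.1033)(0.1530) = 0.0158; H_s = arccos(0.0158) = 89.09°. In radians, H_s = 1.5549.
H_s sin φ sin δ = 1.5549 × -0.1028 × 0.1513 = -0.0242.
cos φ cos δ sin H_s = 0.9947 × 0.9885 × 0.9999 = 0.9832.
Q̄ = (1370/π) × (-0.0242 + 0.9832) = 436.08 × 0.9590 = 418.20 W/m².

418 W/m²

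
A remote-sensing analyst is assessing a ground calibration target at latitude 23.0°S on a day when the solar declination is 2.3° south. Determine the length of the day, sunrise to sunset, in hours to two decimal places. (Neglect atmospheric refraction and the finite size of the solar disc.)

12.13 hours

cos H_s = −tan(-23.0°) · tan(-2.3°) = -0.0170, so H_s = arccos(-0.0170) = 90.97°.
Day length = 2 H_s / 15° h⁻¹ = 181.94° / 15 = 12.129 h.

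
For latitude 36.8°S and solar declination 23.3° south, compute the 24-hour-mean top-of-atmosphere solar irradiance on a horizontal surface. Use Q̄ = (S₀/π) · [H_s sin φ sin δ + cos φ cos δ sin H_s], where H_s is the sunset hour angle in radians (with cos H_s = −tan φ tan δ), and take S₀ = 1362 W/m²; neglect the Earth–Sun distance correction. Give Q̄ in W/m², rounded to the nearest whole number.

−tan φ tan δ = −(-0.7481)(-0.4307) = -0.3222; H_s = arccos(-0.3222) = 108.80°. In radians, H_s = 1.8989.
H_s sin φ sin δ = 1.8989 × -0.5990 × -0.3955 = 0.4499.
cos φ cos δ sin H_s = 0.8007 × 0.9184 × 0.9467 = 0.6962.
Q̄ = (1362/π) × (0.4499 + 0.6962) = 433.54 × 1.1461 = 496.88 W/m².

497 W/m²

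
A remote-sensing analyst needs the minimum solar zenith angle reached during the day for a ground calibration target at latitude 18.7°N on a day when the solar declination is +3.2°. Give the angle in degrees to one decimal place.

At local solar noon the hour angle is zero, so the zenith angle is |φ − δ| = |18.7° − (3.2°)| = 15.5°.

15.5°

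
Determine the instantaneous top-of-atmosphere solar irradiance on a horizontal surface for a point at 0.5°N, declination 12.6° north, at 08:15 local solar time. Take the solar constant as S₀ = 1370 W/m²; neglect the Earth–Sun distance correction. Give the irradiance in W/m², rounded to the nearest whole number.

745 W/m²

Hour angle H = 15° × (8.25 − 12) = -56.25°.
With φ = 0.5°, δ = 12.6°, H = -56.25°: sin φ sin δ = 0.0019, cos φ cos δ cos H = 0.5422, so cos θ_z = 0.5441.
Top-of-atmosphere irradiance = S₀ cos θ_z = 1370 × 0.5441 = 745.42 W/m².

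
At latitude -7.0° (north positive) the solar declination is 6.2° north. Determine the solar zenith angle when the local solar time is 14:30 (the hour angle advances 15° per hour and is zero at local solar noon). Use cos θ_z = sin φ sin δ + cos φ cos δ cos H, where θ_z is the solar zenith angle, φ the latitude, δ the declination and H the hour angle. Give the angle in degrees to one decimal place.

Hour angle H = 15° × (14.5 − 12) = 37.50°.
With φ = -7.0°, δ = 6.2°, H = 37.50°: sin φ sin δ = -0.0132, cos φ cos δ cos H = 0.7828, so cos θ_z = 0.7696.
θ_z = arccos(0.7696) = 39.68°.

39.7°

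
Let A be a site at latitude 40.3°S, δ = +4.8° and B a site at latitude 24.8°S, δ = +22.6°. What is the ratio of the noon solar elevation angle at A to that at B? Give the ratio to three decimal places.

1.054

A: 90° − |-40.3 − (4.8)| = 44.90°.
B: 90° − |-24.8 − (22.6)| = 42.60°.
Ratio A/B = 44.9000 / 42.6000 = 1.0540.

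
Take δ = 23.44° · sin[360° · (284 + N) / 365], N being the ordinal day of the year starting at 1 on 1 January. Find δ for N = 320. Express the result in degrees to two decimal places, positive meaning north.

360 × (284 + 320) / 365 = 595.726°; sin(595.726°) = -0.8264.
δ = 23.44 × -0.8264 = -19.371° ≈ -19.37°.

-19.37°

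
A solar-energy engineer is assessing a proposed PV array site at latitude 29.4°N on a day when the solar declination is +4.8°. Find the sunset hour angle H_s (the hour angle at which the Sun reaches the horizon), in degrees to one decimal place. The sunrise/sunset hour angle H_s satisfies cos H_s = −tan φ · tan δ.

92.7°

−tan φ tan δ = −(0.5635)(0.0840) = -0.0473; H_s = arccos(-0.0473) = 92.71°.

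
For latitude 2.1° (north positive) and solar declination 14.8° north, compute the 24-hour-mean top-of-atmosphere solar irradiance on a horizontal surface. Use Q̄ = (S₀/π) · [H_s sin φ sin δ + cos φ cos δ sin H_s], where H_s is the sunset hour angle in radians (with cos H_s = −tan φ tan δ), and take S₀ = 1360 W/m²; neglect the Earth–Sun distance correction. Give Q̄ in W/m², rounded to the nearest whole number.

cos H_s = −tan(2.1°) · tan(14.8°) = -0.0097, so H_s = arccos(-0.0097) = 90.56°. In radians, H_s = 1.5806.
H_s sin φ sin δ = 1.5806 × 0.0366 × 0.2554 = 0.0148.
cos φ cos δ sin H_s = 0.9993 × 0.9668 × 1.0000 = 0.9661.
Q̄ = (1360/π) × (0.0148 + 0.9661) = 432.90 × 0.9809 = 424.63 W/m².

425 W/m²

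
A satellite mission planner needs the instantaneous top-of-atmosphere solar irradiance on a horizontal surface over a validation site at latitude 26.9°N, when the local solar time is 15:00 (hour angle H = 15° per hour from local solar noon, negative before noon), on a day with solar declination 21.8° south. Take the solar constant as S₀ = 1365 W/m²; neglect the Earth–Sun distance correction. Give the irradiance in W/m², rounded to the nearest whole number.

Hour angle H = 15° × (15 − 12) = 45.00°.
With φ = 26.9°, δ = -21.8°, H = 45.00°: sin φ sin δ = -0.1680, cos φ cos δ cos H = 0.5855, so cos θ_z = 0.4175.
Top-of-atmosphere irradiance = S₀ cos θ_z = 1365 × 0.4175 = 569.89 W/m².

570 W/m²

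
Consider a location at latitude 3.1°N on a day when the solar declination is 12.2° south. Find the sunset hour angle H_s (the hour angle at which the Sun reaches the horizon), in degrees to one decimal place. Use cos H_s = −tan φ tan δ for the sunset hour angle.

−tan φ tan δ = −(0.0542)(-0.2162) = 0.0117; H_s = arccos(0.0117) = 89.33°.

89.3°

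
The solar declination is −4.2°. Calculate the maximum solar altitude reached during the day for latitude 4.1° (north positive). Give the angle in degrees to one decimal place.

At local solar noon the hour angle is zero, so the elevation is 90° − |φ − δ| = 90° − |4.1° − (-4.2°)| = 90° − 8.3° = 81.7°.

81.7°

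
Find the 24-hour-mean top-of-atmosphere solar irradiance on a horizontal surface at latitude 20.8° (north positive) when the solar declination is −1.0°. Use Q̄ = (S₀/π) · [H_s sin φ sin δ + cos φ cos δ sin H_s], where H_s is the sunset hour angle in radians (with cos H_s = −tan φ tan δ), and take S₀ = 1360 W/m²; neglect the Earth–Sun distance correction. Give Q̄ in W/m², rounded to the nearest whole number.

cos H_s = −tan(20.8°) · tan(-1.0°) = 0.0066, so H_s = arccos(0.0066) = 89.62°. In radians, H_s = 1.5642.
H_s sin φ sin δ = 1.5642 × 0.3551 × -0.0175 = -0.0097.
cos φ cos δ sin H_s = 0.9348 × 0.9998 × 1.0000 = 0.9346.
Q̄ = (1360/π) × (-0.0097 + 0.9346) = 432.90 × 0.9249 = 400.39 W/m².

400 W/m²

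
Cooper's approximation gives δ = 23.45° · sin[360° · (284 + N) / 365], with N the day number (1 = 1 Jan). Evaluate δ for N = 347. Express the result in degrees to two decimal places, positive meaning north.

-23.24°

360 × (284 + 347) / 365 = 622.356°; sin(622.356°) = -0.9911.
δ = 23.45 × -0.9911 = -23.241° ≈ -23.24°.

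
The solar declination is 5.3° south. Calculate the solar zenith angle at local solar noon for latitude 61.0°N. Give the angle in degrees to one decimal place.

66.3°

At local solar noon the hour angle is zero, so the zenith angle is |φ − δ| = |61.0° − (-5.3°)| = 66.3°.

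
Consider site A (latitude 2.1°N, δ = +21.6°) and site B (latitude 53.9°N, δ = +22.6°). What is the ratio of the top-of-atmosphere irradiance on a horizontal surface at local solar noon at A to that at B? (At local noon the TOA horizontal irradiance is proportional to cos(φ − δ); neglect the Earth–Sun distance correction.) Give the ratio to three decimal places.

A: cos θ_z = cos(2.1° − (21.6°)) = 0.9426.
B: cos θ_z = cos(53.9° − (22.6°)) = 0.8545.
Ratio A/B = 0.9426 / 0.8545 = 1.1031.

1.103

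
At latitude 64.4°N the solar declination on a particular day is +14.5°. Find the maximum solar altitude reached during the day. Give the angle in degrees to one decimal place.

At local solar noon the hour angle is zero, so the elevation is 90° − |φ − δ| = 90° − |64.4° − (14.5°)| = 90° − 49.9° = 40.1°.

40.1°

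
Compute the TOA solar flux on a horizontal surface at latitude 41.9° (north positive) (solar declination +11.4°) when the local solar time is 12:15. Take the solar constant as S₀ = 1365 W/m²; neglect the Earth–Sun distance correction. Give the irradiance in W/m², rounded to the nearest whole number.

1174 W/m²

Hour angle H = 15° × (12.25 − 12) = 3.75°.
cos θ_z = sin φ sin δ + cos φ cos δ cos H = (0.6678)(0.1977) + (0.7443)(0.9803)(0.9979) = 0.8601.
Top-of-atmosphere irradiance = S₀ cos θ_z = 1365 × 0.8601 = 1174.04 W/m².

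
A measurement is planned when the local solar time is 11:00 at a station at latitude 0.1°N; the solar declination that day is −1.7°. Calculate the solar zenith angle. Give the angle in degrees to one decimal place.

Hour angle H = 15° × (11 − 12) = -15.00°.
cos θ_z = sin(0.1°) sin(-1.7°) + cos(0.1°) cos(-1.7°) cos(-15.00°) = -0.0001 + 0.9655 = 0.9654.
θ_z = arccos(0.9654) = 15.12°.

15.1°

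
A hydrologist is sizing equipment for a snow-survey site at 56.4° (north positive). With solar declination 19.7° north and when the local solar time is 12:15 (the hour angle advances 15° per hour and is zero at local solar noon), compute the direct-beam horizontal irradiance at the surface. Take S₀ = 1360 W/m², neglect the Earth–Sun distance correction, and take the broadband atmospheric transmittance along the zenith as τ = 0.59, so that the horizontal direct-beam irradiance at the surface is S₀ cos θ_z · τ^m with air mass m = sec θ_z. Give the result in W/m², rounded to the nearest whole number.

Hour angle H = 15° × (12.25 − 12) = 3.75°.
With φ = 56.4°, δ = 19.7°, H = 3.75°: sin φ sin δ = 0.2808, cos φ cos δ cos H = 0.5199, so cos θ_z = 0.8007.
Air mass m = 1/cos θ_z = 1/0.8007 = 1.249; τ^m = 0.59^1.249 = 0.5174.
Surface direct beam = 1360 × 0.8007 × 0.5174 = 563.42 W/m².

563 W/m²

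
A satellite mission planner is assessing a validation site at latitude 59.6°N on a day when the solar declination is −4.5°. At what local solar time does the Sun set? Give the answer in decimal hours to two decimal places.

17.49 h

The sunset hour angle satisfies cos H_s = −tan φ tan δ = 0.1341, giving H_s = 82.29°.
Sunset is at 12 + H_s/15 = 12 + 5.486 = 17.486 h local solar time.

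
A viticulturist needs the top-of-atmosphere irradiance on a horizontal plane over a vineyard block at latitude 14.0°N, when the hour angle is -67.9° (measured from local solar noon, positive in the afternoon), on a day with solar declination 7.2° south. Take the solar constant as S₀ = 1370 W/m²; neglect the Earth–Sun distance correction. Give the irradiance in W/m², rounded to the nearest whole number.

455 W/m²

cos θ_z = sin(14.0°) sin(-7.2°) + cos(14.0°) cos(-7.2°) cos(-67.90°) = -0.0303 + 0.3622 = 0.3319.
Top-of-atmosphere irradiance = S₀ cos θ_z = 1370 × 0.3319 = 454.70 W/m².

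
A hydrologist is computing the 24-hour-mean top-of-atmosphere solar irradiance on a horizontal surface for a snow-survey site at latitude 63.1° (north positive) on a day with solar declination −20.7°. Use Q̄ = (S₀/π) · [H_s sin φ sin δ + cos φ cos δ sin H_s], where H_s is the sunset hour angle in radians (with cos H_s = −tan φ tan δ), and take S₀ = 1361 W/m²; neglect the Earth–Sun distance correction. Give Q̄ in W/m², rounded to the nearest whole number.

23 W/m²

The sunset hour angle satisfies cos H_s = −tan φ tan δ = 0.7448, giving H_s = 41.86°. In radians, H_s = 0.7306.
H_s sin φ sin δ = 0.7306 × 0.8918 × -0.3535 = -0.2303.
cos φ cos δ sin H_s = 0.4524 × 0.9354 × 0.6673 = 0.2824.
Q̄ = (1361/π) × (-0.2303 + 0.2824) = 433.22 × 0.0521 = 22.57 W/m².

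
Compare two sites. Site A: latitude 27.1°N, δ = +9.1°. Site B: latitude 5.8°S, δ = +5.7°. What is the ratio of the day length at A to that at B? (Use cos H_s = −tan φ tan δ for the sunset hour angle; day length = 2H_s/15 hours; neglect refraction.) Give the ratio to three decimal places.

1.059

A: H_s = arccos(−tan 27.1° · tan 9.1°) = 94.70°, so 2H_s/15 = 12.6267 h.
B: H_s = arccos(−tan -5.8° · tan 5.7°) = 89.42°, so 2H_s/15 = 11.9227 h.
Ratio A/B = 12.6267 / 11.9227 = 1.0590.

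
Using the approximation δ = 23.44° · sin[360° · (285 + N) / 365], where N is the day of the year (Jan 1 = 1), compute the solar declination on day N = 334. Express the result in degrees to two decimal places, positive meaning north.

-22.10°

360 × (285 + 334) / 365 = 610.521°; sin(610.521°) = -0.9428.
δ = 23.44 × -0.9428 = -22.099° ≈ -22.10°.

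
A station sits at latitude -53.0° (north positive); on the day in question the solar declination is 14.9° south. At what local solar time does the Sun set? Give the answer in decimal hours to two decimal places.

19.38 h

The sunset hour angle satisfies cos H_s = −tan φ tan δ = -0.3531, giving H_s = 110.68°.
Sunset is at 12 + H_s/15 = 12 + 7.379 = 19.379 h local solar time.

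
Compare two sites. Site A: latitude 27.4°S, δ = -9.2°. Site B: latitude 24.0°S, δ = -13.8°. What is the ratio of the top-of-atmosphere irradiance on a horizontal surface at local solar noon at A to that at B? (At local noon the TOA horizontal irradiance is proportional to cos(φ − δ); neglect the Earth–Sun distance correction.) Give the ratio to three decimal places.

0.965

A: cos θ_z = cos(-27.4° − (-9.2°)) = 0.9500.
B: cos θ_z = cos(-24.0° − (-13.8°)) = 0.9842.
Ratio A/B = 0.9500 / 0.9842 = 0.9653.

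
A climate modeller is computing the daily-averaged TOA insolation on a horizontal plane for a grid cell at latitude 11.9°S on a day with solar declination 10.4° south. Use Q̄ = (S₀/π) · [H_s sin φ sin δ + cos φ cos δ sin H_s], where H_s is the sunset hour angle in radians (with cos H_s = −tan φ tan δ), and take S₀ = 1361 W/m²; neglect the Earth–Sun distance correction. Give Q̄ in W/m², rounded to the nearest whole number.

The sunset hour angle satisfies cos H_s = −tan φ tan δ = -0.0387, giving H_s = 92.22°. In radians, H_s = 1.6095.
H_s sin φ sin δ = 1.6095 × -0.2062 × -0.1805 = 0.0599.
cos φ cos δ sin H_s = 0.9785 × 0.9836 × 0.9993 = 0.9618.
Q̄ = (1361/π) × (0.0599 + 0.9618) = 433.22 × 1.0217 = 442.62 W/m².

443 W/m²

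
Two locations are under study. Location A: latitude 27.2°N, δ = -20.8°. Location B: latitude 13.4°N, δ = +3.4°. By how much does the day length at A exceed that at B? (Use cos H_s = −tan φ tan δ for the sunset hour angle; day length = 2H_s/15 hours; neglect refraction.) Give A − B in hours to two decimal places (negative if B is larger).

-1.61 h

A: H_s = arccos(−tan 27.2° · tan -20.8°) = 78.74°, so 2H_s/15 = 10.4987 h.
B: H_s = arccos(−tan 13.4° · tan 3.4°) = 90.81°, so 2H_s/15 = 12.1080 h.
A − B = 10.4987 − 12.1080 = -1.6093 h.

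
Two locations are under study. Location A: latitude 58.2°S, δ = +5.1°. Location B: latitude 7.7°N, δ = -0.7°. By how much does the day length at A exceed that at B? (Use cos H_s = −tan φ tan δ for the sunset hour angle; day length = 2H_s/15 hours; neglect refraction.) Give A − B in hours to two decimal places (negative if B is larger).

A: H_s = arccos(−tan -58.2° · tan 5.1°) = 81.72°, so 2H_s/15 = 10.8960 h.
B: H_s = arccos(−tan 7.7° · tan -0.7°) = 89.91°, so 2H_s/15 = 11.9880 h.
A − B = 10.8960 − 11.9880 = -1.0920 h.

-1.09 h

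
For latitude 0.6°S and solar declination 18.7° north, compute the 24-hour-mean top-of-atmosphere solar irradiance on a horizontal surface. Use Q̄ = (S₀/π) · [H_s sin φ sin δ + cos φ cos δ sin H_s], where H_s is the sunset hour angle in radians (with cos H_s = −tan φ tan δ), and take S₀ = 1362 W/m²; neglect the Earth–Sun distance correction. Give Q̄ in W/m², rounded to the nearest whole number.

−tan φ tan δ = −(-0.0105)(0.3385) = 0.0036; H_s = arccos(0.0036) = 89.79°. In radians, H_s = 1.5671.
H_s sin φ sin δ = 1.5671 × -0.0105 × 0.3206 = -0.0053.
cos φ cos δ sin H_s = 0.9999 × 0.9472 × 1.0000 = 0.9471.
Q̄ = (1362/π) × (-0.0053 + 0.9471) = 433.54 × 0.9418 = 408.31 W/m².

408 W/m²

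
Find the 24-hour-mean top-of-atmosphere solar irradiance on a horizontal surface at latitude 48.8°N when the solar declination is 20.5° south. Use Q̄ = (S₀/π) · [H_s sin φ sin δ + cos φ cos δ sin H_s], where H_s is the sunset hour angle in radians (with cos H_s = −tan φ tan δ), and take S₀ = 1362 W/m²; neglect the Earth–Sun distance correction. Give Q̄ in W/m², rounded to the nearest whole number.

113 W/m²

The sunset hour angle satisfies cos H_s = −tan φ tan δ = 0.4271, giving H_s = 64.72°. In radians, H_s = 1.1296.
H_s sin φ sin δ = 1.1296 × 0.7524 × -0.3502 = -0.2976.
cos φ cos δ sin H_s = 0.6587 × 0.9367 × 0.9042 = 0.5579.
Q̄ = (1362/π) × (-0.2976 + 0.5579) = 433.54 × 0.2603 = 112.85 W/m².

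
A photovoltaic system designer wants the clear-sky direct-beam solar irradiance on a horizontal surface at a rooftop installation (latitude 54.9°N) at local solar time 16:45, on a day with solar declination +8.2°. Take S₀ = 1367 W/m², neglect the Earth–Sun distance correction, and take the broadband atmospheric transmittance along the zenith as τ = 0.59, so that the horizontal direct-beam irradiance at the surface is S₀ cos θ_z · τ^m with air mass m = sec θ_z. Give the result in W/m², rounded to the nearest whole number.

70 W/m²

Hour angle H = 15° × (16.75 − 12) = 71.25°.
With φ = 54.9°, δ = 8.2°, H = 71.25°: sin φ sin δ = 0.1167, cos φ cos δ cos H = 0.1829, so cos θ_z = 0.2996.
Air mass m = 1/cos θ_z = 1/0.2996 = 3.338; τ^m = 0.59^3.338 = 0.1718.
Surface direct beam = 1367 × 0.2996 × 0.1718 = 70.36 W/m².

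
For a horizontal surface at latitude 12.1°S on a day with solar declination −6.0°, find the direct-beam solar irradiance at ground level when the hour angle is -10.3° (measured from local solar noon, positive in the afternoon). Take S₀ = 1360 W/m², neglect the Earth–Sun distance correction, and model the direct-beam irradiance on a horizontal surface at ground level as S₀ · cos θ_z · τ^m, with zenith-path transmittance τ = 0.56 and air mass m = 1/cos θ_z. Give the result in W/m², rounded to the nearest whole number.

With φ = -12.1°, δ = -6.0°, H = -10.30°: sin φ sin δ = 0.0219, cos φ cos δ cos H = 0.9568, so cos θ_z = 0.9787.
Air mass m = 1/cos θ_z = 1/0.9787 = 1.022; τ^m = 0.56^1.022 = 0.5529.
Surface direct beam = 1360 × 0.9787 × 0.5529 = 735.93 W/m².

736 W/m²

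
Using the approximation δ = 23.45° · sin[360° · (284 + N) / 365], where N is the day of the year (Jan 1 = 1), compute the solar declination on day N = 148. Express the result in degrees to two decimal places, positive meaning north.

+21.44°

360 × (284 + 148) / 365 = 426.082°; sin(426.082°) = 0.9141.
δ = 23.45 × 0.9141 = 21.436° ≈ +21.44°.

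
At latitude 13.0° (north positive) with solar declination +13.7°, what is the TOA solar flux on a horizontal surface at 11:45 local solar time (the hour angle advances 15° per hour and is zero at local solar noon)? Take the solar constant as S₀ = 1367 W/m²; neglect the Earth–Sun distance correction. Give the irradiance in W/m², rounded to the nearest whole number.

1364 W/m²

Hour angle H = 15° × (11.75 − 12) = -3.75°.
cos θ_z = sin(13.0°) sin(13.7°) + cos(13.0°) cos(13.7°) cos(-3.75°) = 0.0533 + 0.9446 = 0.9979.
Top-of-atmosphere irradiance = S₀ cos θ_z = 1367 × 0.9979 = 1364.13 W/m².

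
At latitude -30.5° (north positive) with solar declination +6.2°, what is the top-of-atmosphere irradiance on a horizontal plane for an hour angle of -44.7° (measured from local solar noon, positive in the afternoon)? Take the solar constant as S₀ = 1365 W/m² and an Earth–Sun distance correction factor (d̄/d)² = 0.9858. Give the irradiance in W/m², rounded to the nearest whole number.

cos θ_z = sin(-30.5°) sin(6.2°) + cos(-30.5°) cos(6.2°) cos(-44.70°) = -0.0548 + 0.6089 = 0.5541.
Top-of-atmosphere irradiance = S₀ (d̄/d)² cos θ_z = 1365 × 0.9858 × 0.5541 = 745.61 W/m².

746 W/m²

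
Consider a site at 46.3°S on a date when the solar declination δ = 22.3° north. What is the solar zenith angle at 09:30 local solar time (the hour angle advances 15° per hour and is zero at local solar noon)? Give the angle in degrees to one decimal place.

76.5°

Hour angle H = 15° × (9.5 − 12) = -37.50°.
cos θ_z = sin(-46.3°) sin(22.3°) + cos(-46.3°) cos(22.3°) cos(-37.50°) = -0.2743 + 0.5071 = 0.2328.
θ_z = arccos(0.2328) = 76.54°.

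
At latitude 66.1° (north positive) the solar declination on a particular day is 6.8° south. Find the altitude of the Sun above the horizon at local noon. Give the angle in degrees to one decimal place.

17.1°

At local solar noon the hour angle is zero, so the elevation is 90° − |φ − δ| = 90° − |66.1° − (-6.8°)| = 90° − 72.9° = 17.1°.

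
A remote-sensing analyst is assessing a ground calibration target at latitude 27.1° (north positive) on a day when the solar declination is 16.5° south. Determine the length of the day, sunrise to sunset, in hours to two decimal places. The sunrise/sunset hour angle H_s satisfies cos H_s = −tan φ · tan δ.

−tan φ tan δ = −(0.5117)(-0.2962) = 0.1516; H_s = arccos(0.1516) = 81.28°.
Day length = 2 H_s / 15° h⁻¹ = 162.56° / 15 = 10.837 h.

10.84 hours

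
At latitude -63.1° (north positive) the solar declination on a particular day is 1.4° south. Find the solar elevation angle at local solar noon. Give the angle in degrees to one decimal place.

At local solar noon the hour angle is zero, so the elevation is 90° − |φ − δ| = 90° − |-63.1° − (-1.4°)| = 90° − 61.7° = 28.3°.

28.3°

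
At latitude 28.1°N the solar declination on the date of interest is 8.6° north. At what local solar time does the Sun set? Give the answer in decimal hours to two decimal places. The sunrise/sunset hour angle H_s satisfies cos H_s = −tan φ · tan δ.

cos H_s = −tan(28.1°) · tan(8.6°) = -0.0808, so H_s = arccos(-0.0808) = 94.63°.
Sunset is at 12 + H_s/15 = 12 + 6.309 = 18.309 h local solar time.

18.31 h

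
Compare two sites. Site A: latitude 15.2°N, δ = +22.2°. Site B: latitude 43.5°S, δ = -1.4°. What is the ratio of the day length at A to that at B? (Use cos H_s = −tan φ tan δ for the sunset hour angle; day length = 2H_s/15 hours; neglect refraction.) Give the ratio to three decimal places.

A: H_s = arccos(−tan 15.2° · tan 22.2°) = 96.37°, so 2H_s/15 = 12.8493 h.
B: H_s = arccos(−tan -43.5° · tan -1.4°) = 91.33°, so 2H_s/15 = 12.1773 h.
Ratio A/B = 12.8493 / 12.1773 = 1.0552.

1.055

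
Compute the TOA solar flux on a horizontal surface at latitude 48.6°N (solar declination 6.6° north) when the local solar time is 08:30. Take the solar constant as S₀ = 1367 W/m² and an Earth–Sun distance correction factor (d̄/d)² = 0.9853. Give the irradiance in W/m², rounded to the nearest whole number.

Hour angle H = 15° × (8.5 − 12) = -52.50°.
cos θ_z = sin φ sin δ + cos φ cos δ cos H = (0.7501)(0.1149) + (0.6613)(0.9934)(0.6088) = 0.4861.
Top-of-atmosphere irradiance = S₀ (d̄/d)² cos θ_z = 1367 × 0.9853 × 0.4861 = 654.73 W/m².

655 W/m²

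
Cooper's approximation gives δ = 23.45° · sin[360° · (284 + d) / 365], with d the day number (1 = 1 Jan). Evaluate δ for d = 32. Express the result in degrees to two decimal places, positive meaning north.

-17.52°

360 × (284 + 32) / 365 = 311.671°; sin(311.671°) = -0.7470.
δ = 23.45 × -0.7470 = -17.517° ≈ -17.52°.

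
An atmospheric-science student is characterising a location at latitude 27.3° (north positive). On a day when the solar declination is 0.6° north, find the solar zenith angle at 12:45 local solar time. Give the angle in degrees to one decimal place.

Hour angle H = 15° × (12.75 − 12) = 11.25°.
cos θ_z = sin(27.3°) sin(0.6°) + cos(27.3°) cos(0.6°) cos(11.25°) = 0.0048 + 0.8715 = 0.8763.
θ_z = arccos(0.8763) = 28.80°.

28.8°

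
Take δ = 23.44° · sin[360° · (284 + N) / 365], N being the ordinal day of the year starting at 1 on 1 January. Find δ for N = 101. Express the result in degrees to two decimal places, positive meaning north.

+7.91°

360 × (284 + 101) / 365 = 379.726°; sin(379.726°) = 0.3375.
δ = 23.44 × 0.3375 = 7.911° ≈ +7.91°.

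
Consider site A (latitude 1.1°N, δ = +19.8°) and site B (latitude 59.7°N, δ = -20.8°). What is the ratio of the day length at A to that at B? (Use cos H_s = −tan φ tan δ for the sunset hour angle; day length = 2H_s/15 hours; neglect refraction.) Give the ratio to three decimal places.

A: H_s = arccos(−tan 1.1° · tan 19.8°) = 90.40°, so 2H_s/15 = 12.0533 h.
B: H_s = arccos(−tan 59.7° · tan -20.8°) = 49.45°, so 2H_s/15 = 6.5933 h.
Ratio A/B = 12.0533 / 6.5933 = 1.8281.

1.828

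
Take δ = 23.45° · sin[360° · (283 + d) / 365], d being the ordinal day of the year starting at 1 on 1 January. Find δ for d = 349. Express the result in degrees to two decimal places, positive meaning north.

-23.29°

360 × (283 + 349) / 365 = 623.342°; sin(623.342°) = -0.9933.
δ = 23.45 × -0.9933 = -23.293° ≈ -23.29°.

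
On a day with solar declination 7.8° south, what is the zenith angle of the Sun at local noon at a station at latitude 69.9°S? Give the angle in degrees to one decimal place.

62.1°

At local solar noon the hour angle is zero, so the zenith angle is |φ − δ| = |-69.9° − (-7.8°)| = 62.1°.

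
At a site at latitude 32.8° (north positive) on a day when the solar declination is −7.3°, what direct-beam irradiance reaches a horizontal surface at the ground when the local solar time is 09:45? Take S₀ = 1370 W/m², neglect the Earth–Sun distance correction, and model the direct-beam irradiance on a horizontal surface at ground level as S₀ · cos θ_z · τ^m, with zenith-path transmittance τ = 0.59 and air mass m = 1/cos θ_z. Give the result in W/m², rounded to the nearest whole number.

367 W/m²

Hour angle H = 15° × (9.75 − 12) = -33.75°.
cos θ_z = sin(32.8°) sin(-7.3°) + cos(32.8°) cos(-7.3°) cos(-33.75°) = -0.0688 + 0.6932 = 0.6244.
Air mass m = 1/cos θ_z = 1/0.6244 = 1.602; τ^m = 0.59^1.602 = 0.4294.
Surface direct beam = 1370 × 0.6244 × 0.4294 = 367.32 W/m².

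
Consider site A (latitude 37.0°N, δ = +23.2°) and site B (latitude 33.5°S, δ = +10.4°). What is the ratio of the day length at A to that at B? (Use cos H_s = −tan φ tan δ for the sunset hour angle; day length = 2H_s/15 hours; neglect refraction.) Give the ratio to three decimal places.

1.311

A: H_s = arccos(−tan 37.0° · tan 23.2°) = 108.84°, so 2H_s/15 = 14.5120 h.
B: H_s = arccos(−tan -33.5° · tan 10.4°) = 83.02°, so 2H_s/15 = 11.0693 h.
Ratio A/B = 14.5120 / 11.0693 = 1.3110.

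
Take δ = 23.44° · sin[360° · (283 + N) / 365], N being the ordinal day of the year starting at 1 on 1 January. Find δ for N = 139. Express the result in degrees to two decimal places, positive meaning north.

+19.48°

360 × (283 + 139) / 365 = 416.219°; sin(416.219°) = 0.8312.
δ = 23.44 × 0.8312 = 19.483° ≈ +19.48°.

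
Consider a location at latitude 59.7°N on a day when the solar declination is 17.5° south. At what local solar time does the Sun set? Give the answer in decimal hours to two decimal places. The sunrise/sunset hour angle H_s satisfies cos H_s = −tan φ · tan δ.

15.82 h

The sunset hour angle satisfies cos H_s = −tan φ tan δ = 0.5396, giving H_s = 57.34°.
Sunset is at 12 + H_s/15 = 12 + 3.823 = 15.823 h local solar time.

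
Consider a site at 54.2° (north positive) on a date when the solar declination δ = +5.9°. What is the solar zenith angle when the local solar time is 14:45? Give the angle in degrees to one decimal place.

58.6°

Hour angle H = 15° × (14.75 − 12) = 41.25°.
With φ = 54.2°, δ = 5.9°, H = 41.25°: sin φ sin δ = 0.0834, cos φ cos δ cos H = 0.4375, so cos θ_z = 0.5209.
θ_z = arccos(0.5209) = 58.61°.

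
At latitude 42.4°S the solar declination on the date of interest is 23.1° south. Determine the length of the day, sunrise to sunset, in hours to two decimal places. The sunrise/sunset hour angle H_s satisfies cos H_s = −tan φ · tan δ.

The sunset hour angle satisfies cos H_s = −tan φ tan δ = -0.3895, giving H_s = 112.92°.
Day length = 2 H_s / 15° h⁻¹ = 225.84° / 15 = 15.056 h.

15.06 hours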